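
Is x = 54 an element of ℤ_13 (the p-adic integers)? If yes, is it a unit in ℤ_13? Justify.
x ∈ ℤ_13^× (unit); v_13(x) = 0

ℤ_13 = {x ∈ ℚ_13 : v_13(x) ≥ 0} and ℤ_13^× = {x ∈ ℤ_13 : v_13(x) = 0}. Here v_13(54) = v_13(num) − v_13(den) = 0; compare against these criteria.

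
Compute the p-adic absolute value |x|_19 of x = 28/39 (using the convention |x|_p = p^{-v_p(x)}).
|28/39|_19 = 1

Step 1 — compute v_19(x) by factoring powers of 19 out of the numerator and denominator: v_19(28/39) = 0. Step 2 — apply |x|_p = p^{-v_p(x)} = 19^{0} = 1.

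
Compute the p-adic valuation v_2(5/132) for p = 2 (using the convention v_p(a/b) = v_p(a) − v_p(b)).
v_2(5/132) = -2

Factor powers of 2 from the numerator and denominator of the reduced fraction: 5 = 2^0 · 5 and 132 = 2^2 · 33. Apply v_p(a/b) = v_p(a) − v_p(b): v_2(5/132) = 0 − 2 = -2.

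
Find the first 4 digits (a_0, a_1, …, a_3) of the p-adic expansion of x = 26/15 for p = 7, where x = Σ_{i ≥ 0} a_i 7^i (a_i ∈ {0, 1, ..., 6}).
(a_0, …, a_3) = (5, 0, 6, 1)

v_7(26/15) = 0 (numerator and denominator both coprime to 7), so x ∈ ℤ_7^×. Compute digits iteratively via a_i = x_i mod 7, x_{i+1} = (x_i − a_i)/7, with x_0 = x:
  x_0 = 26/15;  a_0 = 5;  x_1 = (x_0 − 5)/7 = -7/15
  x_1 = -7/15;  a_1 = 0;  x_2 = (x_1 − 0)/7 = -1/15
  x_2 = -1/15;  a_2 = 6;  x_3 = (x_2 − 6)/7 = -13/15
  x_3 = -13/15;  a_3 = 1;  x_4 = (x_3 − 1)/7 = -4/15
Digits: (5, 0, 6, 1).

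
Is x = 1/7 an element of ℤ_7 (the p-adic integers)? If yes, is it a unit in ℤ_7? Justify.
x ∉ ℤ_7 (v_7(x) = -1 < 0)

ℤ_7 = {x ∈ ℚ_7 : v_7(x) ≥ 0} and ℤ_7^× = {x ∈ ℤ_7 : v_7(x) = 0}. Here v_7(1/7) = v_7(num) − v_7(den) = -1; compare against these criteria.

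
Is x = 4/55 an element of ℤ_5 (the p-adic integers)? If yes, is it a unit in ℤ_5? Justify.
x ∉ ℤ_5 (v_5(x) = -1 < 0)

ℤ_5 = {x ∈ ℚ_5 : v_5(x) ≥ 0} and ℤ_5^× = {x ∈ ℤ_5 : v_5(x) = 0}. Here v_5(4/55) = v_5(num) − v_5(den) = -1; compare against these criteria.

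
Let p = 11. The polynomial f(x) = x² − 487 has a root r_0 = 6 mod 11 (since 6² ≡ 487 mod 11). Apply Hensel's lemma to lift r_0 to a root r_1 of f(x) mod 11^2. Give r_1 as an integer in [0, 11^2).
r_1 = 94 (mod 121)

Hensel's recurrence: r_{i+1} = r_i − f(r_i)·(f′(r_i))^{-1} mod 11^{i+2}, with f′(x) = 2x. Iterate:
  r_0 = 6 (mod 11)
  r_1 = 94 (mod 121)
Final: r_1 = 94, and one checks f(r_1) ≡ 0 mod 11^2.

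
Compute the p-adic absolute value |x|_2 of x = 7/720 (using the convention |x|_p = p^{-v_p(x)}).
|7/720|_2 = 16

Step 1 — compute v_2(x) by factoring powers of 2 out of the numerator and denominator: v_2(7/720) = -4. Step 2 — apply |x|_p = p^{-v_p(x)} = 2^{4} = 16.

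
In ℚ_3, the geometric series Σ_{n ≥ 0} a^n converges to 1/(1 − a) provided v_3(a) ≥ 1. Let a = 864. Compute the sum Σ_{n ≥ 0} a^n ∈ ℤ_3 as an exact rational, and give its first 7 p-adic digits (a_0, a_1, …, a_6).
Σ a^n = 1/(1 − a) = -1/863;  first 7 digits = (1, 0, 0, 2, 1, 0, 2)

v_3(a) = 3 ≥ 1, so the series converges in ℤ_3 to 1/(1 − a) = 1/(1 − 864) = -1/863. Expand this rational in ℤ_3: compute digits iteratively via d_i = x_i mod 3, x_{i+1} = (x_i − d_i)/3. The first 7 digits are (1, 0, 0, 2, 1, 0, 2).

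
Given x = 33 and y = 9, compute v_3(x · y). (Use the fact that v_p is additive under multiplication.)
v_3(297) = 3

v_p(x) = 1 (factor: 33 = 3^1 · 11); v_p(y) = 2 (factor: 9 = 3^2 · 1). Additivity: v_p(xy) = v_p(x) + v_p(y) = 1 + 2 = 3. (Direct check: xy = 297 = 3^3 · (11).)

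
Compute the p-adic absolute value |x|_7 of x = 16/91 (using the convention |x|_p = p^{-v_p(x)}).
|16/91|_7 = 7

Step 1 — compute v_7(x) by factoring powers of 7 out of the numerator and denominator: v_7(16/91) = -1. Step 2 — apply |x|_p = p^{-v_p(x)} = 7^{1} = 7.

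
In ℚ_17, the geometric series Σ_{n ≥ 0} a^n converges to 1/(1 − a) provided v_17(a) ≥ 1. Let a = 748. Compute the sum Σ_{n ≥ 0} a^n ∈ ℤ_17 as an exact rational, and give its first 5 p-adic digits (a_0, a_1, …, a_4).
Σ a^n = 1/(1 − a) = -1/747;  first 5 digits = (1, 10, 0, 9, 6)

v_17(a) = 1 ≥ 1, so the series converges in ℤ_17 to 1/(1 − a) = 1/(1 − 748) = -1/747. Expand this rational in ℤ_17: compute digits iteratively via d_i = x_i mod 17, x_{i+1} = (x_i − d_i)/17. The first 5 digits are (1, 10, 0, 9, 6).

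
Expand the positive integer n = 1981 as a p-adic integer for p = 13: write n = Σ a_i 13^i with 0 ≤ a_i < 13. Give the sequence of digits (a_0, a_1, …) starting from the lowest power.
(a_0, a_1, …) = (5, 9, 11)

Repeated division by 13 gives the digits low-to-high: 1981 = 5 + 9·13^1 + 11·13^2. Digit sequence: (5, 9, 11).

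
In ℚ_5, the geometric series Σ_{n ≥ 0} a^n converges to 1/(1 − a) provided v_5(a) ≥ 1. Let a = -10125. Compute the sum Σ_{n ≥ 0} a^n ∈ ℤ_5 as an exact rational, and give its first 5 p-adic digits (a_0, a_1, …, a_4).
Σ a^n = 1/(1 − a) = 1/10126;  first 5 digits = (1, 0, 0, 4, 3)

v_5(a) = 3 ≥ 1, so the series converges in ℤ_5 to 1/(1 − a) = 1/(1 − (-10125)) = 1/10126. Expand this rational in ℤ_5: compute digits iteratively via d_i = x_i mod 5, x_{i+1} = (x_i − d_i)/5. The first 5 digits are (1, 0, 0, 4, 3).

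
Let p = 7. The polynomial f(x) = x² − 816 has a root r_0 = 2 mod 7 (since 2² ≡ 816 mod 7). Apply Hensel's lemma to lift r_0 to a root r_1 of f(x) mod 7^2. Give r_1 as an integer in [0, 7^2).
r_1 = 9 (mod 49)

Hensel's recurrence: r_{i+1} = r_i − f(r_i)·(f′(r_i))^{-1} mod 7^{i+2}, with f′(x) = 2x. Iterate:
  r_0 = 2 (mod 7)
  r_1 = 9 (mod 49)
Final: r_1 = 9, and one checks f(r_1) ≡ 0 mod 7^2.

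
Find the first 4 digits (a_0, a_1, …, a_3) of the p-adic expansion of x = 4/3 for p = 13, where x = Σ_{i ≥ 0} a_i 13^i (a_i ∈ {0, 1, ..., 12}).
(a_0, …, a_3) = (10, 8, 8, 8)

v_13(4/3) = 0 (numerator and denominator both coprime to 13), so x ∈ ℤ_13^×. Compute digits iteratively via a_i = x_i mod 13, x_{i+1} = (x_i − a_i)/13, with x_0 = x:
  x_0 = 4/3;  a_0 = 10;  x_1 = (x_0 − 10)/13 = -2/3
  x_1 = -2/3;  a_1 = 8;  x_2 = (x_1 − 8)/13 = -2/3
  x_2 = -2/3;  a_2 = 8;  x_3 = (x_2 − 8)/13 = -2/3
  x_3 = -2/3;  a_3 = 8;  x_4 = (x_3 − 8)/13 = -2/3
Digits: (10, 8, 8, 8).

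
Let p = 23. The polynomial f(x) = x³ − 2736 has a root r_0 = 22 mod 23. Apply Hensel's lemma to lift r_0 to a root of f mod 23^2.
r_1 = 206 (mod 529)

Hensel: r_{i+1} = r_i − f(r_i)/f′(r_i) mod 23^{i+2}, where f′(x) = 3x². Iterate:
  r_0 = 22 (mod 23)
  r_1 = 206 (mod 529)
Final: r = 206 with f(r) ≡ 0 mod 23^2.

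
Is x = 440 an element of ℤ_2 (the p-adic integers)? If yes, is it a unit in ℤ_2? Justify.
x ∈ ℤ_2 but not a unit; v_2(x) = 3 > 0

ℤ_2 = {x ∈ ℚ_2 : v_2(x) ≥ 0} and ℤ_2^× = {x ∈ ℤ_2 : v_2(x) = 0}. Here v_2(440) = v_2(num) − v_2(den) = 3; compare against these criteria.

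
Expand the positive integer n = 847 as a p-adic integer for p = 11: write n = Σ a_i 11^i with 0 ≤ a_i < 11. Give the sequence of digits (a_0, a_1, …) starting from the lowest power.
(a_0, a_1, …) = (0, 0, 7)

Repeated division by 11 gives the digits low-to-high: 847 = 7·11^2. Digit sequence: (0, 0, 7).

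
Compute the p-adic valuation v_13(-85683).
v_13(-85683) = 4

v_13(n) is the largest exponent k such that 13^k divides n. Factor out: -85683 = -13^4 · 3. (Sign doesn't affect v_p.) So v_13(-85683) = 4.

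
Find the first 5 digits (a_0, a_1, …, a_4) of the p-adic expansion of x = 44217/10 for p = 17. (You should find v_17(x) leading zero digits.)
(a_0, …, a_4) = (0, 0, 0, 6, 15)

v_17(44217/10) = 3, so a_0 = ... = a_2 = 0. Factor out: x = 17^3 · u with u = 9/10 a unit in ℤ_17. Expand u iteratively via a_{v+i} = u_i mod 17, u_{i+1} = (u_i − a_{v+i})/17:
  u_0 = 9/10;  a_3 = 6;  u_1 = (u_0 − 6)/17 = -3/10
  u_1 = -3/10;  a_4 = 15;  u_2 = (u_1 − 15)/17 = -9/10
Digits: (0, 0, 0, 6, 15).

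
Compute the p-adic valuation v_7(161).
v_7(161) = 1

v_7(n) is the largest exponent k such that 7^k divides n. Factor out: 161 = 7^1 · 23. (Sign doesn't affect v_p.) So v_7(161) = 1.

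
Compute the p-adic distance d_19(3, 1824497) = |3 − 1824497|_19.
d_19(3, 1824497) = 1/130321

Step 1 — x − y = 3 − 1824497 = -1824494. Step 2 — v_19(-1824494) = 4 (factor: -1824494 = −(19^4 · 14); the sign does not affect v_p). Step 3 — |x − y|_19 = 19^{-4} = 1/130321.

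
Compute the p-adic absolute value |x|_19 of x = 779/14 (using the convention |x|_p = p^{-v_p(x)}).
|779/14|_19 = 1/19

Step 1 — compute v_19(x) by factoring powers of 19 out of the numerator and denominator: v_19(779/14) = 1. Step 2 — apply |x|_p = p^{-v_p(x)} = 19^{-1} = 1/19.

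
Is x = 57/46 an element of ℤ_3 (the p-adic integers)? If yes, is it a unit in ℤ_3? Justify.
x ∈ ℤ_3 but not a unit; v_3(x) = 1 > 0

ℤ_3 = {x ∈ ℚ_3 : v_3(x) ≥ 0} and ℤ_3^× = {x ∈ ℤ_3 : v_3(x) = 0}. Here v_3(57/46) = v_3(num) − v_3(den) = 1; compare against these criteria.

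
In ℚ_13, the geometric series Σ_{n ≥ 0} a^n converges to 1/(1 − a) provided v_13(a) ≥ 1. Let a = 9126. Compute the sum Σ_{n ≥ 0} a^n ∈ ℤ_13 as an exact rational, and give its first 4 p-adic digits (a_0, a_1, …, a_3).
Σ a^n = 1/(1 − a) = -1/9125;  first 4 digits = (1, 0, 2, 4)

v_13(a) = 2 ≥ 1, so the series converges in ℤ_13 to 1/(1 − a) = 1/(1 − 9126) = -1/9125. Expand this rational in ℤ_13: compute digits iteratively via d_i = x_i mod 13, x_{i+1} = (x_i − d_i)/13. The first 4 digits are (1, 0, 2, 4).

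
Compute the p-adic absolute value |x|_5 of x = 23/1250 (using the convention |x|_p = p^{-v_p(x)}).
|23/1250|_5 = 625

Step 1 — compute v_5(x) by factoring powers of 5 out of the numerator and denominator: v_5(23/1250) = -4. Step 2 — apply |x|_p = p^{-v_p(x)} = 5^{4} = 625.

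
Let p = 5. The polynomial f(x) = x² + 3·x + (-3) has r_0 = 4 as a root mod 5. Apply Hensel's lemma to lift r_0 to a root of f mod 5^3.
r_2 = 104 (mod 125)

Hensel: r_{i+1} = r_i − f(r_i)·(f′(r_i))^{-1} mod 5^{i+2}, f′(x) = 2x + 3. Iterate:
  r_0 = 4 (mod 5)
  r_1 = 4 (mod 25)
  r_2 = 104 (mod 125)
Final: r = 104 satisfies f(r) ≡ 0 mod 5^3.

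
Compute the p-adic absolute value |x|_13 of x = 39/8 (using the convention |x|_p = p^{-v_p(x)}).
|39/8|_13 = 1/13

Step 1 — compute v_13(x) by factoring powers of 13 out of the numerator and denominator: v_13(39/8) = 1. Step 2 — apply |x|_p = p^{-v_p(x)} = 13^{-1} = 1/13.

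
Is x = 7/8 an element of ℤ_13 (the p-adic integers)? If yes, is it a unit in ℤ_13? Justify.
x ∈ ℤ_13^× (unit); v_13(x) = 0

ℤ_13 = {x ∈ ℚ_13 : v_13(x) ≥ 0} and ℤ_13^× = {x ∈ ℤ_13 : v_13(x) = 0}. Here v_13(7/8) = v_13(num) − v_13(den) = 0; compare against these criteria.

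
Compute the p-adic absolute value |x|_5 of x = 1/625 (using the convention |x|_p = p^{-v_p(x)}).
|1/625|_5 = 625

Step 1 — compute v_5(x) by factoring powers of 5 out of the numerator and denominator: v_5(1/625) = -4. Step 2 — apply |x|_p = p^{-v_p(x)} = 5^{4} = 625.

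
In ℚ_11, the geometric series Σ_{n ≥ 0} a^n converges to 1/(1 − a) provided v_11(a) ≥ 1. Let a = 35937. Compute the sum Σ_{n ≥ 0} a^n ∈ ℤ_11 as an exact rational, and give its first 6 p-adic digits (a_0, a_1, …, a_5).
Σ a^n = 1/(1 − a) = -1/35936;  first 6 digits = (1, 0, 0, 5, 2, 0)

v_11(a) = 3 ≥ 1, so the series converges in ℤ_11 to 1/(1 − a) = 1/(1 − 35937) = -1/35936. Expand this rational in ℤ_11: compute digits iteratively via d_i = x_i mod 11, x_{i+1} = (x_i − d_i)/11. The first 6 digits are (1, 0, 0, 5, 2, 0).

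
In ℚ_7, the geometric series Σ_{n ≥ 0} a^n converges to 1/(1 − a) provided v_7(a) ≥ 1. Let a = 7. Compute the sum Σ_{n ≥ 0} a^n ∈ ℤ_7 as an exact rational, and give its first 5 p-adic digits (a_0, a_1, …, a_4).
Σ a^n = 1/(1 − a) = -1/6;  first 5 digits = (1, 1, 1, 1, 1)

v_7(a) = 1 ≥ 1, so the series converges in ℤ_7 to 1/(1 − a) = 1/(1 − 7) = -1/6. Expand this rational in ℤ_7: compute digits iteratively via d_i = x_i mod 7, x_{i+1} = (x_i − d_i)/7. The first 5 digits are (1, 1, 1, 1, 1).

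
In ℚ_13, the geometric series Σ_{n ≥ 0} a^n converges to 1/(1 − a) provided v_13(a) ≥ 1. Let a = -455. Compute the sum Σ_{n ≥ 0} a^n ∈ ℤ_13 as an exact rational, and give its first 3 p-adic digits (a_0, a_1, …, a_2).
Σ a^n = 1/(1 − a) = 1/456;  first 3 digits = (1, 4, 0)

v_13(a) = 1 ≥ 1, so the series converges in ℤ_13 to 1/(1 − a) = 1/(1 − (-455)) = 1/456. Expand this rational in ℤ_13: compute digits iteratively via d_i = x_i mod 13, x_{i+1} = (x_i − d_i)/13. The first 3 digits are (1, 4, 0).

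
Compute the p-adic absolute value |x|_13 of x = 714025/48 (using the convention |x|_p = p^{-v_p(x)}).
|714025/48|_13 = 1/28561

Step 1 — compute v_13(x) by factoring powers of 13 out of the numerator and denominator: v_13(714025/48) = 4. Step 2 — apply |x|_p = p^{-v_p(x)} = 13^{-4} = 1/28561.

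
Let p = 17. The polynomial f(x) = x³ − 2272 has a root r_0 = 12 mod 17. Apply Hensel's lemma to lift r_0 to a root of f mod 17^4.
r_3 = 51284 (mod 83521)

Hensel: r_{i+1} = r_i − f(r_i)/f′(r_i) mod 17^{i+2}, where f′(x) = 3x². Iterate:
  r_0 = 12 (mod 17)
  r_1 = 131 (mod 289)
  r_2 = 2154 (mod 4913)
  r_3 = 51284 (mod 83521)
Final: r = 51284 with f(r) ≡ 0 mod 17^4.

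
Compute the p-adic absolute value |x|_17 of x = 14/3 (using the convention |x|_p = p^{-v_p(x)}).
|14/3|_17 = 1

Step 1 — compute v_17(x) by factoring powers of 17 out of the numerator and denominator: v_17(14/3) = 0. Step 2 — apply |x|_p = p^{-v_p(x)} = 17^{0} = 1.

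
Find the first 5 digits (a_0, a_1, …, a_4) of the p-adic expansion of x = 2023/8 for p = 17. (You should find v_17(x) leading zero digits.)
(a_0, …, a_4) = (0, 0, 3, 2, 2)

v_17(2023/8) = 2, so a_0 = ... = a_1 = 0. Factor out: x = 17^2 · u with u = 7/8 a unit in ℤ_17. Expand u iteratively via a_{v+i} = u_i mod 17, u_{i+1} = (u_i − a_{v+i})/17:
  u_0 = 7/8;  a_2 = 3;  u_1 = (u_0 − 3)/17 = -1/8
  u_1 = -1/8;  a_3 = 2;  u_2 = (u_1 − 2)/17 = -1/8
  u_2 = -1/8;  a_4 = 2;  u_3 = (u_2 − 2)/17 = -1/8
Digits: (0, 0, 3, 2, 2).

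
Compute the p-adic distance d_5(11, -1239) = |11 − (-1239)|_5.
d_5(11, -1239) = 1/625

Step 1 — x − y = 11 − (-1239) = 1250. Step 2 — v_5(1250) = 4 (factor: 1250 = (5^4 · 2); the sign does not affect v_p). Step 3 — |x − y|_5 = 5^{-4} = 1/625.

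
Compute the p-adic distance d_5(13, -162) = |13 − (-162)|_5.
d_5(13, -162) = 1/25

Step 1 — x − y = 13 − (-162) = 175. Step 2 — v_5(175) = 2 (factor: 175 = (5^2 · 7); the sign does not affect v_p). Step 3 — |x − y|_5 = 5^{-2} = 1/25.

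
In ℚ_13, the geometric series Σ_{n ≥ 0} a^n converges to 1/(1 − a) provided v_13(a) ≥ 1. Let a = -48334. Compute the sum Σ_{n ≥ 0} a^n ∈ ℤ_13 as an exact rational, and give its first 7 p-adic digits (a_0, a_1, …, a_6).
Σ a^n = 1/(1 − a) = 1/48335;  first 7 digits = (1, 0, 0, 4, 11, 12, 2)

v_13(a) = 3 ≥ 1, so the series converges in ℤ_13 to 1/(1 − a) = 1/(1 − (-48334)) = 1/48335. Expand this rational in ℤ_13: compute digits iteratively via d_i = x_i mod 13, x_{i+1} = (x_i − d_i)/13. The first 7 digits are (1, 0, 0, 4, 11, 12, 2).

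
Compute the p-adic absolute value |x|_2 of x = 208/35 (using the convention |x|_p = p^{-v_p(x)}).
|208/35|_2 = 1/16

Step 1 — compute v_2(x) by factoring powers of 2 out of the numerator and denominator: v_2(208/35) = 4. Step 2 — apply |x|_p = p^{-v_p(x)} = 2^{-4} = 1/16.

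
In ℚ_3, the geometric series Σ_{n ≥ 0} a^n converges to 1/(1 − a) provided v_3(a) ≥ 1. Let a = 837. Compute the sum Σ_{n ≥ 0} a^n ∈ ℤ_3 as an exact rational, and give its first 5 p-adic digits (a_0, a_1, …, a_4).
Σ a^n = 1/(1 − a) = -1/836;  first 5 digits = (1, 0, 0, 1, 1)

v_3(a) = 3 ≥ 1, so the series converges in ℤ_3 to 1/(1 − a) = 1/(1 − 837) = -1/836. Expand this rational in ℤ_3: compute digits iteratively via d_i = x_i mod 3, x_{i+1} = (x_i − d_i)/3. The first 5 digits are (1, 0, 0, 1, 1).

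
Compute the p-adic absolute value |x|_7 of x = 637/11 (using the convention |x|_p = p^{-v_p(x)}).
|637/11|_7 = 1/49

Step 1 — compute v_7(x) by factoring powers of 7 out of the numerator and denominator: v_7(637/11) = 2. Step 2 — apply |x|_p = p^{-v_p(x)} = 7^{-2} = 1/49.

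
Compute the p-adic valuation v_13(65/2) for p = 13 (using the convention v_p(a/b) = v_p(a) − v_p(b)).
v_13(65/2) = 1

Factor powers of 13 from the numerator and denominator of the reduced fraction: 65 = 13^1 · 5 and 2 = 13^0 · 2. Apply v_p(a/b) = v_p(a) − v_p(b): v_13(65/2) = 1 − 0 = 1.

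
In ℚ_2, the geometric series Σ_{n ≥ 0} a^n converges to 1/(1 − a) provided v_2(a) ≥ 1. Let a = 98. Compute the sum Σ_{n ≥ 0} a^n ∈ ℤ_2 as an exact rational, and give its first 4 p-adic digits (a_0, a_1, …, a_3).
Σ a^n = 1/(1 − a) = -1/97;  first 4 digits = (1, 1, 1, 1)

v_2(a) = 1 ≥ 1, so the series converges in ℤ_2 to 1/(1 − a) = 1/(1 − 98) = -1/97. Expand this rational in ℤ_2: compute digits iteratively via d_i = x_i mod 2, x_{i+1} = (x_i − d_i)/2. The first 4 digits are (1, 1, 1, 1).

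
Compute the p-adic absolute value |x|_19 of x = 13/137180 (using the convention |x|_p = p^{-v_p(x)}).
|13/137180|_19 = 6859

Step 1 — compute v_19(x) by factoring powers of 19 out of the numerator and denominator: v_19(13/137180) = -3. Step 2 — apply |x|_p = p^{-v_p(x)} = 19^{3} = 6859.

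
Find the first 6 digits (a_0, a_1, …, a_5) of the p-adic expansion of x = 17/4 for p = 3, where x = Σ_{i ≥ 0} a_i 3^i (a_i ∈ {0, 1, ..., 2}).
(a_0, …, a_5) = (2, 0, 1, 2, 0, 2)

v_3(17/4) = 0 (numerator and denominator both coprime to 3), so x ∈ ℤ_3^×. Compute digits iteratively via a_i = x_i mod 3, x_{i+1} = (x_i − a_i)/3, with x_0 = x:
  x_0 = 17/4;  a_0 = 2;  x_1 = (x_0 − 2)/3 = 3/4
  x_1 = 3/4;  a_1 = 0;  x_2 = (x_1 − 0)/3 = 1/4
  x_2 = 1/4;  a_2 = 1;  x_3 = (x_2 − 1)/3 = -1/4
  x_3 = -1/4;  a_3 = 2;  x_4 = (x_3 − 2)/3 = -3/4
  x_4 = -3/4;  a_4 = 0;  x_5 = (x_4 − 0)/3 = -1/4
  x_5 = -1/4;  a_5 = 2;  x_6 = (x_5 − 2)/3 = -3/4
Digits: (2, 0, 1, 2, 0, 2).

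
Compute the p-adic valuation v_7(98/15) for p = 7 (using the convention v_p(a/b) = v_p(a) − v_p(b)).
v_7(98/15) = 2

Factor powers of 7 from the numerator and denominator of the reduced fraction: 98 = 7^2 · 2 and 15 = 7^0 · 15. Apply v_p(a/b) = v_p(a) − v_p(b): v_7(98/15) = 2 − 0 = 2.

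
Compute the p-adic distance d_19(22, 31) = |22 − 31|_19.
d_19(22, 31) = 1

Step 1 — x − y = 22 − 31 = -9. Step 2 — v_19(-9) = 0 (factor: -9 = −(19^0 · 9); the sign does not affect v_p). Step 3 — |x − y|_19 = 19^{0} = 1.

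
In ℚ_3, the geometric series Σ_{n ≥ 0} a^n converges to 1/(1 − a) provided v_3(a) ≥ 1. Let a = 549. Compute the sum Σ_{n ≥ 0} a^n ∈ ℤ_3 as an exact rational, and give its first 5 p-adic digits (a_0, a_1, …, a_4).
Σ a^n = 1/(1 − a) = -1/548;  first 5 digits = (1, 0, 1, 2, 1)

v_3(a) = 2 ≥ 1, so the series converges in ℤ_3 to 1/(1 − a) = 1/(1 − 549) = -1/548. Expand this rational in ℤ_3: compute digits iteratively via d_i = x_i mod 3, x_{i+1} = (x_i − d_i)/3. The first 5 digits are (1, 0, 1, 2, 1).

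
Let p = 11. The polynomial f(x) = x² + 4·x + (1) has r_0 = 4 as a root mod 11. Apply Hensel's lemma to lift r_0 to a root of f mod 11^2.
r_1 = 92 (mod 121)

Hensel: r_{i+1} = r_i − f(r_i)·(f′(r_i))^{-1} mod 11^{i+2}, f′(x) = 2x + 4. Iterate:
  r_0 = 4 (mod 11)
  r_1 = 92 (mod 121)
Final: r = 92 satisfies f(r) ≡ 0 mod 11^2.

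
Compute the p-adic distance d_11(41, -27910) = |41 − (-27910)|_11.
d_11(41, -27910) = 1/1331

Step 1 — x − y = 41 − (-27910) = 27951. Step 2 — v_11(27951) = 3 (factor: 27951 = (11^3 · 21); the sign does not affect v_p). Step 3 — |x − y|_11 = 11^{-3} = 1/1331.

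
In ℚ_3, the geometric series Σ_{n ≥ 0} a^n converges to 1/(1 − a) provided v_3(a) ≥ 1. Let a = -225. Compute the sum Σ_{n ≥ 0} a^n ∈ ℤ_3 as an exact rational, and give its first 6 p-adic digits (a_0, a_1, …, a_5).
Σ a^n = 1/(1 − a) = 1/226;  first 6 digits = (1, 0, 2, 0, 1, 0)

v_3(a) = 2 ≥ 1, so the series converges in ℤ_3 to 1/(1 − a) = 1/(1 − (-225)) = 1/226. Expand this rational in ℤ_3: compute digits iteratively via d_i = x_i mod 3, x_{i+1} = (x_i − d_i)/3. The first 6 digits are (1, 0, 2, 0, 1, 0).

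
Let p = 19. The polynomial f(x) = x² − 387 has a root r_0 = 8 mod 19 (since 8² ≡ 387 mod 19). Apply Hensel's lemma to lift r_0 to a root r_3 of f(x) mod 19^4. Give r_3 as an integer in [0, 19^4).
r_3 = 102665 (mod 130321)

Hensel's recurrence: r_{i+1} = r_i − f(r_i)·(f′(r_i))^{-1} mod 19^{i+2}, with f′(x) = 2x. Iterate:
  r_0 = 8 (mod 19)
  r_1 = 141 (mod 361)
  r_2 = 6639 (mod 6859)
  r_3 = 102665 (mod 130321)
Final: r_3 = 102665, and one checks f(r_3) ≡ 0 mod 19^4.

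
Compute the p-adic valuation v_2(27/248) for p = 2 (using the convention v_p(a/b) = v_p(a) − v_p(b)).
v_2(27/248) = -3

Factor powers of 2 from the numerator and denominator of the reduced fraction: 27 = 2^0 · 27 and 248 = 2^3 · 31. Apply v_p(a/b) = v_p(a) − v_p(b): v_2(27/248) = 0 − 3 = -3.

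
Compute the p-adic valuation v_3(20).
v_3(20) = 0

v_3(n) is the largest exponent k such that 3^k divides n. Factor out: 20 = 3^0 · 20. (Sign doesn't affect v_p.) So v_3(20) = 0.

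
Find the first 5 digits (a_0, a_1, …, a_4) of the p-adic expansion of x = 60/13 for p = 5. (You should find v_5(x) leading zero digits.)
(a_0, …, a_4) = (0, 4, 4, 1, 0)

v_5(60/13) = 1, so a_0 = ... = a_0 = 0. Factor out: x = 5^1 · u with u = 12/13 a unit in ℤ_5. Expand u iteratively via a_{v+i} = u_i mod 5, u_{i+1} = (u_i − a_{v+i})/5:
  u_0 = 12/13;  a_1 = 4;  u_1 = (u_0 − 4)/5 = -8/13
  u_1 = -8/13;  a_2 = 4;  u_2 = (u_1 − 4)/5 = -12/13
  u_2 = -12/13;  a_3 = 1;  u_3 = (u_2 − 1)/5 = -5/13
  u_3 = -5/13;  a_4 = 0;  u_4 = (u_3 − 0)/5 = -1/13
Digits: (0, 4, 4, 1, 0).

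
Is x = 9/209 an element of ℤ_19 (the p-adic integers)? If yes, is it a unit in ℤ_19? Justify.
x ∉ ℤ_19 (v_19(x) = -1 < 0)

ℤ_19 = {x ∈ ℚ_19 : v_19(x) ≥ 0} and ℤ_19^× = {x ∈ ℤ_19 : v_19(x) = 0}. Here v_19(9/209) = v_19(num) − v_19(den) = -1; compare against these criteria.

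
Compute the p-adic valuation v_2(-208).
v_2(-208) = 4

v_2(n) is the largest exponent k such that 2^k divides n. Factor out: -208 = -2^4 · 13. (Sign doesn't affect v_p.) So v_2(-208) = 4.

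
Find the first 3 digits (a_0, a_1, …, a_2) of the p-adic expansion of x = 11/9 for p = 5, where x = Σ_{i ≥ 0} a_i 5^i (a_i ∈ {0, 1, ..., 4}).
(a_0, …, a_2) = (4, 0, 1)

v_5(11/9) = 0 (numerator and denominator both coprime to 5), so x ∈ ℤ_5^×. Compute digits iteratively via a_i = x_i mod 5, x_{i+1} = (x_i − a_i)/5, with x_0 = x:
  x_0 = 11/9;  a_0 = 4;  x_1 = (x_0 − 4)/5 = -5/9
  x_1 = -5/9;  a_1 = 0;  x_2 = (x_1 − 0)/5 = -1/9
  x_2 = -1/9;  a_2 = 1;  x_3 = (x_2 − 1)/5 = -2/9
Digits: (4, 0, 1).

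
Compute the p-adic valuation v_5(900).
v_5(900) = 2

v_5(n) is the largest exponent k such that 5^k divides n. Factor out: 900 = 5^2 · 36. (Sign doesn't affect v_p.) So v_5(900) = 2.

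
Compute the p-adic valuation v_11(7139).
v_11(7139) = 2

v_11(n) is the largest exponent k such that 11^k divides n. Factor out: 7139 = 11^2 · 59. (Sign doesn't affect v_p.) So v_11(7139) = 2.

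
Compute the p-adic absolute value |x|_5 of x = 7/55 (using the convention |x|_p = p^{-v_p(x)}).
|7/55|_5 = 5

Step 1 — compute v_5(x) by factoring powers of 5 out of the numerator and denominator: v_5(7/55) = -1. Step 2 — apply |x|_p = p^{-v_p(x)} = 5^{1} = 5.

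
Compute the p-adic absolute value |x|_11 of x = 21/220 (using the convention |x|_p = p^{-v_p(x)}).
|21/220|_11 = 11

Step 1 — compute v_11(x) by factoring powers of 11 out of the numerator and denominator: v_11(21/220) = -1. Step 2 — apply |x|_p = p^{-v_p(x)} = 11^{1} = 11.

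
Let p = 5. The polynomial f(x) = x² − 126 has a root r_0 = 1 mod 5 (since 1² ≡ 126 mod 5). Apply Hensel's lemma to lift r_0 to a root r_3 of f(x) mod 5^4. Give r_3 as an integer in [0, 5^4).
r_3 = 376 (mod 625)

Hensel's recurrence: r_{i+1} = r_i − f(r_i)·(f′(r_i))^{-1} mod 5^{i+2}, with f′(x) = 2x. Iterate:
  r_0 = 1 (mod 5)
  r_1 = 1 (mod 25)
  r_2 = 1 (mod 125)
  r_3 = 376 (mod 625)
Final: r_3 = 376, and one checks f(r_3) ≡ 0 mod 5^4.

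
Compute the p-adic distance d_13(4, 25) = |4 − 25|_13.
d_13(4, 25) = 1

Step 1 — x − y = 4 − 25 = -21. Step 2 — v_13(-21) = 0 (factor: -21 = −(13^0 · 21); the sign does not affect v_p). Step 3 — |x − y|_13 = 13^{0} = 1.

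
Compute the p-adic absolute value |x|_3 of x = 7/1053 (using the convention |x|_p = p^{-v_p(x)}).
|7/1053|_3 = 81

Step 1 — compute v_3(x) by factoring powers of 3 out of the numerator and denominator: v_3(7/1053) = -4. Step 2 — apply |x|_p = p^{-v_p(x)} = 3^{4} = 81.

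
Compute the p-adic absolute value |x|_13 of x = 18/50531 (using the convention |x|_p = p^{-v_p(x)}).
|18/50531|_13 = 2197

Step 1 — compute v_13(x) by factoring powers of 13 out of the numerator and denominator: v_13(18/50531) = -3. Step 2 — apply |x|_p = p^{-v_p(x)} = 13^{3} = 2197.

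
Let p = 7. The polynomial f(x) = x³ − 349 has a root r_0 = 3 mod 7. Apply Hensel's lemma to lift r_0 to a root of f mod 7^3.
r_2 = 122 (mod 343)

Hensel: r_{i+1} = r_i − f(r_i)/f′(r_i) mod 7^{i+2}, where f′(x) = 3x². Iterate:
  r_0 = 3 (mod 7)
  r_1 = 24 (mod 49)
  r_2 = 122 (mod 343)
Final: r = 122 with f(r) ≡ 0 mod 7^3.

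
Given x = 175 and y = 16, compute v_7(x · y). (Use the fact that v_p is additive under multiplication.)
v_7(2800) = 1

v_p(x) = 1 (factor: 175 = 7^1 · 25); v_p(y) = 0 (factor: 16 = 7^0 · 16). Additivity: v_p(xy) = v_p(x) + v_p(y) = 1 + 0 = 1. (Direct check: xy = 2800 = 7^1 · (400).)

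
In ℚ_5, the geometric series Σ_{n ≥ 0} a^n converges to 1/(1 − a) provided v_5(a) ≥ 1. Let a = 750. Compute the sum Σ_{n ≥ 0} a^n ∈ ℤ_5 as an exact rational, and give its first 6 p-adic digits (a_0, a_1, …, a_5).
Σ a^n = 1/(1 − a) = -1/749;  first 6 digits = (1, 0, 0, 1, 1, 0)

v_5(a) = 3 ≥ 1, so the series converges in ℤ_5 to 1/(1 − a) = 1/(1 − 750) = -1/749. Expand this rational in ℤ_5: compute digits iteratively via d_i = x_i mod 5, x_{i+1} = (x_i − d_i)/5. The first 6 digits are (1, 0, 0, 1, 1, 0).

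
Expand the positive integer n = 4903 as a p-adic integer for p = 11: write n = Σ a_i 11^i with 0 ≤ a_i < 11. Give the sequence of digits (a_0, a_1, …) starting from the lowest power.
(a_0, a_1, …) = (8, 5, 7, 3)

Repeated division by 11 gives the digits low-to-high: 4903 = 8 + 5·11^1 + 7·11^2 + 3·11^3. Digit sequence: (8, 5, 7, 3).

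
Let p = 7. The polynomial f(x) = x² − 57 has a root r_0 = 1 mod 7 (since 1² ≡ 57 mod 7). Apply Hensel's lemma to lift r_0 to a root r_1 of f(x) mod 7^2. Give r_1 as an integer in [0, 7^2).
r_1 = 29 (mod 49)

Hensel's recurrence: r_{i+1} = r_i − f(r_i)·(f′(r_i))^{-1} mod 7^{i+2}, with f′(x) = 2x. Iterate:
  r_0 = 1 (mod 7)
  r_1 = 29 (mod 49)
Final: r_1 = 29, and one checks f(r_1) ≡ 0 mod 7^2.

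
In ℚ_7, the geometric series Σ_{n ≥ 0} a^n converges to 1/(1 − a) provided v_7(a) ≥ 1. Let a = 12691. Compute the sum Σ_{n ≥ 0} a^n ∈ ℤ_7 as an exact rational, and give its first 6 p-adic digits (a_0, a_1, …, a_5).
Σ a^n = 1/(1 − a) = -1/12690;  first 6 digits = (1, 0, 0, 2, 5, 0)

v_7(a) = 3 ≥ 1, so the series converges in ℤ_7 to 1/(1 − a) = 1/(1 − 12691) = -1/12690. Expand this rational in ℤ_7: compute digits iteratively via d_i = x_i mod 7, x_{i+1} = (x_i − d_i)/7. The first 6 digits are (1, 0, 0, 2, 5, 0).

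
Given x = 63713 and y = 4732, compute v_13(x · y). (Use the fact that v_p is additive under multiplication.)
v_13(301489916) = 5

v_p(x) = 3 (factor: 63713 = 13^3 · 29); v_p(y) = 2 (factor: 4732 = 13^2 · 28). Additivity: v_p(xy) = v_p(x) + v_p(y) = 3 + 2 = 5. (Direct check: xy = 301489916 = 13^5 · (812).)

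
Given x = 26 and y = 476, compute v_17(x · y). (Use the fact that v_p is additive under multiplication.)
v_17(12376) = 1

v_p(x) = 0 (factor: 26 = 17^0 · 26); v_p(y) = 1 (factor: 476 = 17^1 · 28). Additivity: v_p(xy) = v_p(x) + v_p(y) = 0 + 1 = 1. (Direct check: xy = 12376 = 17^1 · (728).)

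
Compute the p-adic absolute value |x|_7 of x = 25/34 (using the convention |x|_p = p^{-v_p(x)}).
|25/34|_7 = 1

Step 1 — compute v_7(x) by factoring powers of 7 out of the numerator and denominator: v_7(25/34) = 0. Step 2 — apply |x|_p = p^{-v_p(x)} = 7^{0} = 1.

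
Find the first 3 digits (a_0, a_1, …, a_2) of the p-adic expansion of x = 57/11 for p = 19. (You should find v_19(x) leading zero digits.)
(a_0, …, a_2) = (0, 2, 12)

v_19(57/11) = 1, so a_0 = ... = a_0 = 0. Factor out: x = 19^1 · u with u = 3/11 a unit in ℤ_19. Expand u iteratively via a_{v+i} = u_i mod 19, u_{i+1} = (u_i − a_{v+i})/19:
  u_0 = 3/11;  a_1 = 2;  u_1 = (u_0 − 2)/19 = -1/11
  u_1 = -1/11;  a_2 = 12;  u_2 = (u_1 − 12)/19 = -7/11
Digits: (0, 2, 12).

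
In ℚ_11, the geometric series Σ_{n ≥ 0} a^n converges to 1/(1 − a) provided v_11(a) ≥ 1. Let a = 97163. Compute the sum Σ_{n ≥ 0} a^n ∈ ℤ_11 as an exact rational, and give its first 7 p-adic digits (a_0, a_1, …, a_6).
Σ a^n = 1/(1 − a) = -1/97162;  first 7 digits = (1, 0, 0, 7, 6, 0, 5)

v_11(a) = 3 ≥ 1, so the series converges in ℤ_11 to 1/(1 − a) = 1/(1 − 97163) = -1/97162. Expand this rational in ℤ_11: compute digits iteratively via d_i = x_i mod 11, x_{i+1} = (x_i − d_i)/11. The first 7 digits are (1, 0, 0, 7, 6, 0, 5).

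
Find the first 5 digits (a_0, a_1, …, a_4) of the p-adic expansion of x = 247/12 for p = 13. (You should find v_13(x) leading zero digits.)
(a_0, …, a_4) = (0, 7, 5, 5, 5)

v_13(247/12) = 1, so a_0 = ... = a_0 = 0. Factor out: x = 13^1 · u with u = 19/12 a unit in ℤ_13. Expand u iteratively via a_{v+i} = u_i mod 13, u_{i+1} = (u_i − a_{v+i})/13:
  u_0 = 19/12;  a_1 = 7;  u_1 = (u_0 − 7)/13 = -5/12
  u_1 = -5/12;  a_2 = 5;  u_2 = (u_1 − 5)/13 = -5/12
  u_2 = -5/12;  a_3 = 5;  u_3 = (u_2 − 5)/13 = -5/12
  u_3 = -5/12;  a_4 = 5;  u_4 = (u_3 − 5)/13 = -5/12
Digits: (0, 7, 5, 5, 5).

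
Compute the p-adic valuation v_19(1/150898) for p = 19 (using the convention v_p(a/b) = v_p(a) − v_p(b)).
v_19(1/150898) = -3

Factor powers of 19 from the numerator and denominator of the reduced fraction: 1 = 19^0 · 1 and 150898 = 19^3 · 22. Apply v_p(a/b) = v_p(a) − v_p(b): v_19(1/150898) = 0 − 3 = -3.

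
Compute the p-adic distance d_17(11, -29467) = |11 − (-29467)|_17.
d_17(11, -29467) = 1/4913

Step 1 — x − y = 11 − (-29467) = 29478. Step 2 — v_17(29478) = 3 (factor: 29478 = (17^3 · 6); the sign does not affect v_p). Step 3 — |x − y|_17 = 17^{-3} = 1/4913.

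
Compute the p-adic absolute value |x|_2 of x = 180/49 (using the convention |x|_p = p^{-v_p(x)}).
|180/49|_2 = 1/4

Step 1 — compute v_2(x) by factoring powers of 2 out of the numerator and denominator: v_2(180/49) = 2. Step 2 — apply |x|_p = p^{-v_p(x)} = 2^{-2} = 1/4.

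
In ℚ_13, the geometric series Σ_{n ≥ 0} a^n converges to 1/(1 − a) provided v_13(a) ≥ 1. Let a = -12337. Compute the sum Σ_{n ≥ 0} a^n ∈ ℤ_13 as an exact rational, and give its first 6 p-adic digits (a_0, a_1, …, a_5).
Σ a^n = 1/(1 − a) = 1/12338;  first 6 digits = (1, 0, 5, 7, 11, 6)

v_13(a) = 2 ≥ 1, so the series converges in ℤ_13 to 1/(1 − a) = 1/(1 − (-12337)) = 1/12338. Expand this rational in ℤ_13: compute digits iteratively via d_i = x_i mod 13, x_{i+1} = (x_i − d_i)/13. The first 6 digits are (1, 0, 5, 7, 11, 6).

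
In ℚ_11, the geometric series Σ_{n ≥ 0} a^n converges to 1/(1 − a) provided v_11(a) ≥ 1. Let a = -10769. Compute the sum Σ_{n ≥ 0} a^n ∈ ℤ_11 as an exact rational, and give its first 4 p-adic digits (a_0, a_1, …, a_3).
Σ a^n = 1/(1 − a) = 1/10770;  first 4 digits = (1, 0, 10, 2)

v_11(a) = 2 ≥ 1, so the series converges in ℤ_11 to 1/(1 − a) = 1/(1 − (-10769)) = 1/10770. Expand this rational in ℤ_11: compute digits iteratively via d_i = x_i mod 11, x_{i+1} = (x_i − d_i)/11. The first 4 digits are (1, 0, 10, 2).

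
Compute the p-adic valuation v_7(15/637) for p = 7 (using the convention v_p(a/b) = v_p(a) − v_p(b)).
v_7(15/637) = -2

Factor powers of 7 from the numerator and denominator of the reduced fraction: 15 = 7^0 · 15 and 637 = 7^2 · 13. Apply v_p(a/b) = v_p(a) − v_p(b): v_7(15/637) = 0 − 2 = -2.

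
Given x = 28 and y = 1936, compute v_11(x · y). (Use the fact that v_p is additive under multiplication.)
v_11(54208) = 2

v_p(x) = 0 (factor: 28 = 11^0 · 28); v_p(y) = 2 (factor: 1936 = 11^2 · 16). Additivity: v_p(xy) = v_p(x) + v_p(y) = 0 + 2 = 2. (Direct check: xy = 54208 = 11^2 · (448).)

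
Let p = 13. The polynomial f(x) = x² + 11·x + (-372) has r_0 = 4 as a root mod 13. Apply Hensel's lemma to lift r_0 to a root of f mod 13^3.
r_2 = 225 (mod 2197)

Hensel: r_{i+1} = r_i − f(r_i)·(f′(r_i))^{-1} mod 13^{i+2}, f′(x) = 2x + 11. Iterate:
  r_0 = 4 (mod 13)
  r_1 = 56 (mod 169)
  r_2 = 225 (mod 2197)
Final: r = 225 satisfies f(r) ≡ 0 mod 13^3.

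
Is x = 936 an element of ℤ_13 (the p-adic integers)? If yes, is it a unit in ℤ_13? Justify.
x ∈ ℤ_13 but not a unit; v_13(x) = 1 > 0

ℤ_13 = {x ∈ ℚ_13 : v_13(x) ≥ 0} and ℤ_13^× = {x ∈ ℤ_13 : v_13(x) = 0}. Here v_13(936) = v_13(num) − v_13(den) = 1; compare against these criteria.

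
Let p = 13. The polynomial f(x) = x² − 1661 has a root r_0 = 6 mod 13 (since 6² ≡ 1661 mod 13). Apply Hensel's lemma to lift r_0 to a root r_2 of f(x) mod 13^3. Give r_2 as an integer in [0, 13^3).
r_2 = 1254 (mod 2197)

Hensel's recurrence: r_{i+1} = r_i − f(r_i)·(f′(r_i))^{-1} mod 13^{i+2}, with f′(x) = 2x. Iterate:
  r_0 = 6 (mod 13)
  r_1 = 71 (mod 169)
  r_2 = 1254 (mod 2197)
Final: r_2 = 1254, and one checks f(r_2) ≡ 0 mod 13^3.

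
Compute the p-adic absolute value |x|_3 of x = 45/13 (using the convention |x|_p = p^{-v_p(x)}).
|45/13|_3 = 1/9

Step 1 — compute v_3(x) by factoring powers of 3 out of the numerator and denominator: v_3(45/13) = 2. Step 2 — apply |x|_p = p^{-v_p(x)} = 3^{-2} = 1/9.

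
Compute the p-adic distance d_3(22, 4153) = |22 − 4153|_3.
d_3(22, 4153) = 1/243

Step 1 — x − y = 22 − 4153 = -4131. Step 2 — v_3(-4131) = 5 (factor: -4131 = −(3^5 · 17); the sign does not affect v_p). Step 3 — |x − y|_3 = 3^{-5} = 1/243.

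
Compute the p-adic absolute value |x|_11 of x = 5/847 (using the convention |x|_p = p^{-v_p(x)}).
|5/847|_11 = 121

Step 1 — compute v_11(x) by factoring powers of 11 out of the numerator and denominator: v_11(5/847) = -2. Step 2 — apply |x|_p = p^{-v_p(x)} = 11^{2} = 121.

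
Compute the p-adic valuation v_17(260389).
v_17(260389) = 3

v_17(n) is the largest exponent k such that 17^k divides n. Factor out: 260389 = 17^3 · 53. (Sign doesn't affect v_p.) So v_17(260389) = 3.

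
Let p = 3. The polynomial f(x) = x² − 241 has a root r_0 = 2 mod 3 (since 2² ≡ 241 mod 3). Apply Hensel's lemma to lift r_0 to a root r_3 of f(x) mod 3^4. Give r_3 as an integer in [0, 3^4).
r_3 = 59 (mod 81)

Hensel's recurrence: r_{i+1} = r_i − f(r_i)·(f′(r_i))^{-1} mod 3^{i+2}, with f′(x) = 2x. Iterate:
  r_0 = 2 (mod 3)
  r_1 = 5 (mod 9)
  r_2 = 5 (mod 27)
  r_3 = 59 (mod 81)
Final: r_3 = 59, and one checks f(r_3) ≡ 0 mod 3^4.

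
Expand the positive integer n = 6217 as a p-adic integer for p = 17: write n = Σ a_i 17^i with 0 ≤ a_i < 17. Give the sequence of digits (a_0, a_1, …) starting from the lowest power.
(a_0, a_1, …) = (12, 8, 4, 1)

Repeated division by 17 gives the digits low-to-high: 6217 = 12 + 8·17^1 + 4·17^2 + 1·17^3. Digit sequence: (12, 8, 4, 1).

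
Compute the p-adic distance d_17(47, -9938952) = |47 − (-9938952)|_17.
d_17(47, -9938952) = 1/1419857

Step 1 — x − y = 47 − (-9938952) = 9938999. Step 2 — v_17(9938999) = 5 (factor: 9938999 = (17^5 · 7); the sign does not affect v_p). Step 3 — |x − y|_17 = 17^{-5} = 1/1419857.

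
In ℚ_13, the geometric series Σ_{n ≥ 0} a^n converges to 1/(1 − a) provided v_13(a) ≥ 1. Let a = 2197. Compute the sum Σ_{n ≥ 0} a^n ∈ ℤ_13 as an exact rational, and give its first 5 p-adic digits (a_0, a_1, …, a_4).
Σ a^n = 1/(1 − a) = -1/2196;  first 5 digits = (1, 0, 0, 1, 0)

v_13(a) = 3 ≥ 1, so the series converges in ℤ_13 to 1/(1 − a) = 1/(1 − 2197) = -1/2196. Expand this rational in ℤ_13: compute digits iteratively via d_i = x_i mod 13, x_{i+1} = (x_i − d_i)/13. The first 5 digits are (1, 0, 0, 1, 0).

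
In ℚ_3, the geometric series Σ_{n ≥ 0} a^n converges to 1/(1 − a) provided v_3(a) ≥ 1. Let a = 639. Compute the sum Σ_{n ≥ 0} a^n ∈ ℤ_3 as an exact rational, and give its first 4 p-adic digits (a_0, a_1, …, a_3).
Σ a^n = 1/(1 − a) = -1/638;  first 4 digits = (1, 0, 2, 2)

v_3(a) = 2 ≥ 1, so the series converges in ℤ_3 to 1/(1 − a) = 1/(1 − 639) = -1/638. Expand this rational in ℤ_3: compute digits iteratively via d_i = x_i mod 3, x_{i+1} = (x_i − d_i)/3. The first 4 digits are (1, 0, 2, 2).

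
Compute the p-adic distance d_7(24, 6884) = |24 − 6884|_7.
d_7(24, 6884) = 1/343

Step 1 — x − y = 24 − 6884 = -6860. Step 2 — v_7(-6860) = 3 (factor: -6860 = −(7^3 · 20); the sign does not affect v_p). Step 3 — |x − y|_7 = 7^{-3} = 1/343.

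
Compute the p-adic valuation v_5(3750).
v_5(3750) = 4

v_5(n) is the largest exponent k such that 5^k divides n. Factor out: 3750 = 5^4 · 6. (Sign doesn't affect v_p.) So v_5(3750) = 4.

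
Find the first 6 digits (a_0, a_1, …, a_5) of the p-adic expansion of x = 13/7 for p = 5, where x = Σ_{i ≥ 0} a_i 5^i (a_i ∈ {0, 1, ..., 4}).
(a_0, …, a_5) = (4, 1, 4, 2, 3, 0)

v_5(13/7) = 0 (numerator and denominator both coprime to 5), so x ∈ ℤ_5^×. Compute digits iteratively via a_i = x_i mod 5, x_{i+1} = (x_i − a_i)/5, with x_0 = x:
  x_0 = 13/7;  a_0 = 4;  x_1 = (x_0 − 4)/5 = -3/7
  x_1 = -3/7;  a_1 = 1;  x_2 = (x_1 − 1)/5 = -2/7
  x_2 = -2/7;  a_2 = 4;  x_3 = (x_2 − 4)/5 = -6/7
  x_3 = -6/7;  a_3 = 2;  x_4 = (x_3 − 2)/5 = -4/7
  x_4 = -4/7;  a_4 = 3;  x_5 = (x_4 − 3)/5 = -5/7
  x_5 = -5/7;  a_5 = 0;  x_6 = (x_5 − 0)/5 = -1/7
Digits: (4, 1, 4, 2, 3, 0).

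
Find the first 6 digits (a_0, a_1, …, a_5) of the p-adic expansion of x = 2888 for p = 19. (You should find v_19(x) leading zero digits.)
(a_0, …, a_5) = (0, 0, 8, 0, 0, 0)

v_19(2888) = 2, so a_0 = ... = a_1 = 0. Factor out: x = 19^2 · u with u = 8 a unit in ℤ_19. Expand u iteratively via a_{v+i} = u_i mod 19, u_{i+1} = (u_i − a_{v+i})/19:
  u_0 = 8;  a_2 = 8;  u_1 = (u_0 − 8)/19 = 0
  u_1 = 0;  a_3 = 0;  u_2 = (u_1 − 0)/19 = 0
  u_2 = 0;  a_4 = 0;  u_3 = (u_2 − 0)/19 = 0
  u_3 = 0;  a_5 = 0;  u_4 = (u_3 − 0)/19 = 0
Digits: (0, 0, 8, 0, 0, 0).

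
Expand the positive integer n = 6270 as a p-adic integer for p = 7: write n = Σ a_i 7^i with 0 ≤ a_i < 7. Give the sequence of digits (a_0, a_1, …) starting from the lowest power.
(a_0, a_1, …) = (5, 6, 1, 4, 2)

Repeated division by 7 gives the digits low-to-high: 6270 = 5 + 6·7^1 + 1·7^2 + 4·7^3 + 2·7^4. Digit sequence: (5, 6, 1, 4, 2).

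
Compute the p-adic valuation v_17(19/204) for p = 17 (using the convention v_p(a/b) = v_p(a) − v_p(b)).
v_17(19/204) = -1

Factor powers of 17 from the numerator and denominator of the reduced fraction: 19 = 17^0 · 19 and 204 = 17^1 · 12. Apply v_p(a/b) = v_p(a) − v_p(b): v_17(19/204) = 0 − 1 = -1.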